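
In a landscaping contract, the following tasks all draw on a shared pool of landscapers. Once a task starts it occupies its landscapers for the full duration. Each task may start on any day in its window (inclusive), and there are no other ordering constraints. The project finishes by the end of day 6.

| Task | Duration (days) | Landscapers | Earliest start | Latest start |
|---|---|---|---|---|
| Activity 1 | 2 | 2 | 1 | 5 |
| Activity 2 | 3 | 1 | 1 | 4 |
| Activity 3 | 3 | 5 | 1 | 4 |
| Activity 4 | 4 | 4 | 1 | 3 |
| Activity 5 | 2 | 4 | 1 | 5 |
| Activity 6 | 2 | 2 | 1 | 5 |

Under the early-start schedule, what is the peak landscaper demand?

18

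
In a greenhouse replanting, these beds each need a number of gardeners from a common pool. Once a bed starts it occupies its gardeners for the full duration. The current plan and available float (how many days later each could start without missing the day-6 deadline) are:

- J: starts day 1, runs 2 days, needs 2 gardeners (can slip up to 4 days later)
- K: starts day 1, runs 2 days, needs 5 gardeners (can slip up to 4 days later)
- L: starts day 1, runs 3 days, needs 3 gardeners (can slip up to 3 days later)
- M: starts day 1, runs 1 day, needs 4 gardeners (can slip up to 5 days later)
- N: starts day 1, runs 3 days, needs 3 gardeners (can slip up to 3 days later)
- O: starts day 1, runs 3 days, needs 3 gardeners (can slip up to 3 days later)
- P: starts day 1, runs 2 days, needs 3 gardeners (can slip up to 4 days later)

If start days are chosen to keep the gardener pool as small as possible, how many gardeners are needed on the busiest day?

Early-start (J@1, K@1, L@1, M@1, N@1, O@1, P@1) gives peak 23: d1:23  d2:19  d3:9  d4:0  d5:0  d6:0.
Shift K→5, N→2, O→4, P→3.
Schedule J@1, K@5, L@1, M@1, N@2, O@4, P@3: d1:9  d2:8  d3:9  d4:9  d5:8  d6:8 — peak 9.
Total gardener-days = 51 over 6 days ⇒ peak ≥ ⌈51/6⌉ = 9, so 9 is optimal.

9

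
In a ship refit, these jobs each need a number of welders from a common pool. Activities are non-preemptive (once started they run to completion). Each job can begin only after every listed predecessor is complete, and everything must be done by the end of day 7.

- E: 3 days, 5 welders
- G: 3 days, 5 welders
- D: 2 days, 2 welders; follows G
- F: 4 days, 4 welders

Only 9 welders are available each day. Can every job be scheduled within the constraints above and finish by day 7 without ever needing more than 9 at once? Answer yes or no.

yes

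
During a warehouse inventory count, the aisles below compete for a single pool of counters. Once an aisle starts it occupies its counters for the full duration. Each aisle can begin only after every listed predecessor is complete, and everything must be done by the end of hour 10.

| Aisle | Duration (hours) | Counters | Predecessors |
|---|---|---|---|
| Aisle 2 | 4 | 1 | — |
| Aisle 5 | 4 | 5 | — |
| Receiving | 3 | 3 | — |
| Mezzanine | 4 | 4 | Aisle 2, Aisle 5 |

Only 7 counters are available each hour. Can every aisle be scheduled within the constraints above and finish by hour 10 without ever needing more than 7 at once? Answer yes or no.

yes

Schedule Aisle 2@1, Aisle 5@1, Receiving@5, Mezzanine@5: h1:6  h2:6  h3:6  h4:6  h5:7  h6:7  h7:7  h8:4  h9:0  h10:0 — peak 7 ≤ 7.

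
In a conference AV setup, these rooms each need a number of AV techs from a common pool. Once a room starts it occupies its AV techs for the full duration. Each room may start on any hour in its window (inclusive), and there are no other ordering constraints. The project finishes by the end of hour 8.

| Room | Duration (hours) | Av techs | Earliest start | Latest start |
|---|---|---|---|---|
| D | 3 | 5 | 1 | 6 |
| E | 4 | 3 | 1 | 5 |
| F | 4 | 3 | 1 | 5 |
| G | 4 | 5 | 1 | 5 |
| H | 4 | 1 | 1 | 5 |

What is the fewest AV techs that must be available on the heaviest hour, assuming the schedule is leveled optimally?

9

Early-start (D@1, E@1, F@1, G@1, H@1) gives peak 17: h1:17  h2:17  h3:17  h4:12  h5:0  h6:0  h7:0  h8:0.
Shift F→4, G→5.
Schedule D@1, E@1, F@4, G@5, H@1: h1:9  h2:9  h3:9  h4:7  h5:8  h6:8  h7:8  h8:5 — peak 9.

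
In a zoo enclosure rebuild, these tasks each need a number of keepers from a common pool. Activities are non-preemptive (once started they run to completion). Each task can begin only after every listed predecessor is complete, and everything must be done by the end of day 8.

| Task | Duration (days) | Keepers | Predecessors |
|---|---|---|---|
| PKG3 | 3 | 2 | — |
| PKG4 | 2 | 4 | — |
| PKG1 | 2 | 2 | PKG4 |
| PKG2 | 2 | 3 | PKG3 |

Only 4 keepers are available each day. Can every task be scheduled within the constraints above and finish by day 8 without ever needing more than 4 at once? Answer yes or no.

yes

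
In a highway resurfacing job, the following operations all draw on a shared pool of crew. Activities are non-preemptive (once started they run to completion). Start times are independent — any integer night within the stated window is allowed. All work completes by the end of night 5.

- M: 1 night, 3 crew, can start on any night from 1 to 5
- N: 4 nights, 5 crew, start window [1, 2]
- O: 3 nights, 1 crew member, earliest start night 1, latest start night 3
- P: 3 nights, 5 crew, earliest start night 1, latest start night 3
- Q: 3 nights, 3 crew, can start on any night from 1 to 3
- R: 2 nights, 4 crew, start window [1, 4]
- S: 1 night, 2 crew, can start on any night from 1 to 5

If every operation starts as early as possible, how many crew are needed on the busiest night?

Early-start schedule: M@1, N@1, O@1, P@1, Q@1, R@1, S@1.
Load per night: night 1: 23, night 2: 18, night 3: 14, night 4: 5, night 5: 0.
Peak is 23.

23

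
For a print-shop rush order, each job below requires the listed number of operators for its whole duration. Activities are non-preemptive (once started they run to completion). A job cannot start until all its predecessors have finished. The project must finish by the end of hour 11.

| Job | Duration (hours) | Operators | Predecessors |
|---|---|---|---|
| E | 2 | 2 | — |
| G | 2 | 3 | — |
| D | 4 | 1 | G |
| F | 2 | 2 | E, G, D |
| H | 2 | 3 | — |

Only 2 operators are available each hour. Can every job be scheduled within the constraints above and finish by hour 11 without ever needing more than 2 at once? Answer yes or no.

no

Total operator-hours = 24; over 11 hours the average is 24/11 > 2, so some hour must exceed 2.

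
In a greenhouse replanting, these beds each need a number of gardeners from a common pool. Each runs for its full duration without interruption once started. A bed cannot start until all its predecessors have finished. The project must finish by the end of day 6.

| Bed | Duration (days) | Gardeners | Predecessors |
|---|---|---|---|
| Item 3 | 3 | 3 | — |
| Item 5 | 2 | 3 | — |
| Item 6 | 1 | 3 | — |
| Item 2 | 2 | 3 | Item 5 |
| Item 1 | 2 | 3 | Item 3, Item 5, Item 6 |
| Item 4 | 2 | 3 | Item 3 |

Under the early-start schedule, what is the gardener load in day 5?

At early start, day 5 has: Item 1, Item 4.
Demand: 3 + 3 = 6.

6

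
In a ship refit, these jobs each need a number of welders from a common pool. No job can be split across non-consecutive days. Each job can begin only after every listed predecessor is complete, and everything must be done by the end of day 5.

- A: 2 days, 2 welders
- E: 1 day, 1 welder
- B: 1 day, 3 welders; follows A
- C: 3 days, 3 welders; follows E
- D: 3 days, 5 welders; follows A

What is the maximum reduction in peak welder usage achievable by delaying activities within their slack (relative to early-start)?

Early-start peak: d1:3  d2:5  d3:11  d4:8  d5:5 ⇒ 11.
Leveled (A@1, E@1, B@5, C@2, D@3): d1:3  d2:5  d3:8  d4:8  d5:8 ⇒ 8.
Reduction 11 − 8 = 3.

3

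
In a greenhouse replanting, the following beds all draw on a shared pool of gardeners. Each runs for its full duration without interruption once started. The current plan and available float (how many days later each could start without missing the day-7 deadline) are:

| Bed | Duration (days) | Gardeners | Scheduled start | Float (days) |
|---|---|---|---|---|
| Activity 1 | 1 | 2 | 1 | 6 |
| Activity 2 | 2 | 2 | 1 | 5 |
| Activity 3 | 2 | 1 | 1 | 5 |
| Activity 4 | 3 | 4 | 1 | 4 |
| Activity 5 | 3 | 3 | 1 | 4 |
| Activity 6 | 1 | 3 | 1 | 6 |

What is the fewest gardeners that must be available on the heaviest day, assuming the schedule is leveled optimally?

5

Early-start (Activity 1@1, Activity 2@1, Activity 3@1, Activity 4@1, Activity 5@1, Activity 6@1) gives peak 15: d1:15  d2:10  d3:7  d4:0  d5:0  d6:0  d7:0.
Shift Activity 2→2, Activity 3→4, Activity 4→4, Activity 6→7.
Schedule Activity 1@1, Activity 2@2, Activity 3@4, Activity 4@4, Activity 5@1, Activity 6@7: d1:5  d2:5  d3:5  d4:5  d5:5  d6:4  d7:3 — peak 5.
Total gardener-days = 32 over 7 days ⇒ peak ≥ ⌈32/7⌉ = 5, so 5 is optimal.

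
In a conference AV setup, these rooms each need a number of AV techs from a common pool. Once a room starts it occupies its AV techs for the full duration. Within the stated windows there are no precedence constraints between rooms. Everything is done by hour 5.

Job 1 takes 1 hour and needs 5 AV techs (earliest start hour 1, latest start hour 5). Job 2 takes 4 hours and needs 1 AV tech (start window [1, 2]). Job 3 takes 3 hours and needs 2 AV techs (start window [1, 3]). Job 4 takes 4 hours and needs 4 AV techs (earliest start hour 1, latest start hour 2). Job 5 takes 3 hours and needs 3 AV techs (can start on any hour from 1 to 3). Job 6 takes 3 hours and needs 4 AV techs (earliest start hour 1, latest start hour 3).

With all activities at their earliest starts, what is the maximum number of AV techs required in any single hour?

19

Early-start schedule: Job 1@1, Job 2@1, Job 3@1, Job 4@1, Job 5@1, Job 6@1.
Load per hour: hour 1: 19, hour 2: 14, hour 3: 14, hour 4: 5, hour 5: 0.
Peak is 19.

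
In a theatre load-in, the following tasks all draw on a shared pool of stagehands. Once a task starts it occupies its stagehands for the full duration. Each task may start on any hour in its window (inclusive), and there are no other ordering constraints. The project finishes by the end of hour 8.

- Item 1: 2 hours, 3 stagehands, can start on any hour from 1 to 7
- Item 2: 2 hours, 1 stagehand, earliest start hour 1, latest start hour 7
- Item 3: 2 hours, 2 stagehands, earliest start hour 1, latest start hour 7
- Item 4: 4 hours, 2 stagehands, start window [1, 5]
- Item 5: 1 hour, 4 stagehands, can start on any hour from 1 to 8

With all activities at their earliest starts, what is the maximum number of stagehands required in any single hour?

12

Early-start schedule: Item 1@1, Item 2@1, Item 3@1, Item 4@1, Item 5@1.
Load per hour: hour 1: 12, hour 2: 8, hour 3: 2, hour 4: 2, hour 5: 0, hour 6: 0, hour 7: 0, hour 8: 0.
Peak is 12.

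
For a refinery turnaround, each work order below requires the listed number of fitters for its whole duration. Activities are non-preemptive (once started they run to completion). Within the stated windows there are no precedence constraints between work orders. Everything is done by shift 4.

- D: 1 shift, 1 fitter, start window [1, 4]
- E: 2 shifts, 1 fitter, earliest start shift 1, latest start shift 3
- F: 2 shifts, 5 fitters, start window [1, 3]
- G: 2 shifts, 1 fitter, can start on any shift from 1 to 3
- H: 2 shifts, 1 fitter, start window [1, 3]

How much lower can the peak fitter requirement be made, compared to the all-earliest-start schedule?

Early-start peak: s1:9  s2:8  s3:0  s4:0 ⇒ 9.
Leveled (D@1, E@1, F@3, G@1, H@1): s1:4  s2:3  s3:5  s4:5 ⇒ 5.
Reduction 9 − 5 = 4.

4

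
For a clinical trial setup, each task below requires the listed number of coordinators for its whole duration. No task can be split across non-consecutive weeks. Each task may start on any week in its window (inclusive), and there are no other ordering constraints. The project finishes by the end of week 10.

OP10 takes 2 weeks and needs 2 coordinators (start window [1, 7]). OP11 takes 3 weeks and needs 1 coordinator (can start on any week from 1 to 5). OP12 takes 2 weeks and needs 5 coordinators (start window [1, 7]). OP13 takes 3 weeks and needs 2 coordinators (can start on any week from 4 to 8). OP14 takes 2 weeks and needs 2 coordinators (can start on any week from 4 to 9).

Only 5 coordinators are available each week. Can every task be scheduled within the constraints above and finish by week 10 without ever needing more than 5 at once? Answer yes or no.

yes

Schedule OP10@1, OP11@1, OP12@4, OP13@6, OP14@6: w1:3  w2:3  w3:1  w4:5  w5:5  w6:4  w7:4  w8:2  w9:0  w10:0 — peak 5 ≤ 5.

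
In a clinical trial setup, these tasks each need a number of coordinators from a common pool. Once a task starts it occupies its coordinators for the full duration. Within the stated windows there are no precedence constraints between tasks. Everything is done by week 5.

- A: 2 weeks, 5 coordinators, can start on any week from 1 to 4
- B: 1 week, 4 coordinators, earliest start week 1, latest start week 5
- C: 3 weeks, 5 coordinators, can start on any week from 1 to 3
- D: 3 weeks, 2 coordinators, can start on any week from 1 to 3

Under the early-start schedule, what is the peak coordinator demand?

Early-start schedule: A@1, B@1, C@1, D@1.
Load per week: week 1: 16, week 2: 12, week 3: 7, week 4: 0, week 5: 0.
Peak is 16.

16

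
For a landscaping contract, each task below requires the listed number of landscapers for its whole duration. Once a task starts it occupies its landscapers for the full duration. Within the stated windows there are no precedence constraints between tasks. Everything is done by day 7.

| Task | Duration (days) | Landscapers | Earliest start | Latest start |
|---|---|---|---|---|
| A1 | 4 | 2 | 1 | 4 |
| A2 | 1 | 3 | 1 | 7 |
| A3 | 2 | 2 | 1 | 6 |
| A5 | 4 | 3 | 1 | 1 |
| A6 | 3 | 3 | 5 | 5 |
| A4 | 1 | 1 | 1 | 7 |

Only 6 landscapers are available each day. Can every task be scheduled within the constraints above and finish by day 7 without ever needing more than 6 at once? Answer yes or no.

Schedule A1@1, A2@5, A3@6, A5@1, A6@5, A4@1: d1:6  d2:5  d3:5  d4:5  d5:6  d6:5  d7:5 — peak 6 ≤ 6.

yes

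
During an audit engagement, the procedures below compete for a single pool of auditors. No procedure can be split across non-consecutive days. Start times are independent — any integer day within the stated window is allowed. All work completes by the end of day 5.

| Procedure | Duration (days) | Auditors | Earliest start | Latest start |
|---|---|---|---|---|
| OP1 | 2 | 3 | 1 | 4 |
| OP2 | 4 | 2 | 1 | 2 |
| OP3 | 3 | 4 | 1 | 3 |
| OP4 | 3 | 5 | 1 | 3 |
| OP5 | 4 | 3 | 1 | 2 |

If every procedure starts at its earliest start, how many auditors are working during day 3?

14

At early start, day 3 has: OP2, OP3, OP4, OP5.
Demand: 2 + 4 + 5 + 3 = 14.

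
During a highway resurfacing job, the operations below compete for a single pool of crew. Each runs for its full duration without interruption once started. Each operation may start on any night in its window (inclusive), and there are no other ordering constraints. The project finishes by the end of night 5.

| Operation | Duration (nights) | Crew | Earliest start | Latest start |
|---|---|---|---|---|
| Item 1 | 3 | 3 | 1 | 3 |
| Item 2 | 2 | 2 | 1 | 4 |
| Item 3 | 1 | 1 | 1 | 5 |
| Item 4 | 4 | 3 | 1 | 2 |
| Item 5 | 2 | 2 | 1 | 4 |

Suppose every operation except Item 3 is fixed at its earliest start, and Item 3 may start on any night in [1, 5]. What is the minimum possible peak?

10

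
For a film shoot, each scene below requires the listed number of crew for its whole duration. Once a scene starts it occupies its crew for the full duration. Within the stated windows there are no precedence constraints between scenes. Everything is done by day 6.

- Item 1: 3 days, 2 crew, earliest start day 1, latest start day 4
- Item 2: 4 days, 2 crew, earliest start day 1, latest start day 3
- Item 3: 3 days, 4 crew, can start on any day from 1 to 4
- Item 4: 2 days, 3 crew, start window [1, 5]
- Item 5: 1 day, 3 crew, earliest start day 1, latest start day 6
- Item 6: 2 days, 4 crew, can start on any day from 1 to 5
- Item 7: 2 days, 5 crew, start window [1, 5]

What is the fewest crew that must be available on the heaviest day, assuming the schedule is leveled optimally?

10

Early-start (Item 1@1, Item 2@1, Item 3@1, Item 4@1, Item 5@1, Item 6@1, Item 7@1) gives peak 23: d1:23  d2:20  d3:8  d4:2  d5:0  d6:0.
Shift Item 3→4, Item 6→3, Item 7→5.
Schedule Item 1@1, Item 2@1, Item 3@4, Item 4@1, Item 5@1, Item 6@3, Item 7@5: d1:10  d2:7  d3:8  d4:10  d5:9  d6:9 — peak 10.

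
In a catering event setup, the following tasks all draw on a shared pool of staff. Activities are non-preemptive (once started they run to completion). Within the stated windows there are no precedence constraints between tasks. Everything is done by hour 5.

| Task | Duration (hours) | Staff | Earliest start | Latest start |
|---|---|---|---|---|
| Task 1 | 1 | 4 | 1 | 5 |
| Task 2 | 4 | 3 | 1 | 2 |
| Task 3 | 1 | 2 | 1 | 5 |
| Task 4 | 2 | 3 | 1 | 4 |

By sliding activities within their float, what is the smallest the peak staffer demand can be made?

6

Early-start (Task 1@1, Task 2@1, Task 3@1, Task 4@1) gives peak 12: h1:12  h2:6  h3:3  h4:3  h5:0.
Shift Task 2→2, Task 4→2.
Schedule Task 1@1, Task 2@2, Task 3@1, Task 4@2: h1:6  h2:6  h3:6  h4:3  h5:3 — peak 6.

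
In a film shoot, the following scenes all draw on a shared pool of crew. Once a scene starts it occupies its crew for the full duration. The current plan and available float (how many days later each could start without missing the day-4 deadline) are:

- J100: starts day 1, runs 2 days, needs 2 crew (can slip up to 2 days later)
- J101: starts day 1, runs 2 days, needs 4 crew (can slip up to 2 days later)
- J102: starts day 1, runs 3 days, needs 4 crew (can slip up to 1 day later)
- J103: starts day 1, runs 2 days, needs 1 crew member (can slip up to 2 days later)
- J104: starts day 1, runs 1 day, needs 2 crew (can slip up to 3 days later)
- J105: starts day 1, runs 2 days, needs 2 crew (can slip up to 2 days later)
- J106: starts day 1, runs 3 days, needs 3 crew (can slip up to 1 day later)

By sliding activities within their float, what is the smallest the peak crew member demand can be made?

12

Early-start (J100@1, J101@1, J102@1, J103@1, J104@1, J105@1, J106@1) gives peak 18: d1:18  d2:16  d3:7  d4:0.
Shift J101→3, J106→2.
Schedule J100@1, J101@3, J102@1, J103@1, J104@1, J105@1, J106@2: d1:11  d2:12  d3:11  d4:7 — peak 12.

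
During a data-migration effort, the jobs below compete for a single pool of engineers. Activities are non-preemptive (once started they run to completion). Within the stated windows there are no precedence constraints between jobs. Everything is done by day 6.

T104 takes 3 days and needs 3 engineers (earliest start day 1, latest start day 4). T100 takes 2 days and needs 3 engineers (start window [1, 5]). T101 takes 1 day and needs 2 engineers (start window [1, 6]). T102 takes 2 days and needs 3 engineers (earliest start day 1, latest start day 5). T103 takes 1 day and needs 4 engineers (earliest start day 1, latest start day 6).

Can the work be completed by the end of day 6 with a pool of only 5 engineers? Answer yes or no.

no

The minimum achievable peak is 6; 5 < 6, so no feasible schedule stays within the cap.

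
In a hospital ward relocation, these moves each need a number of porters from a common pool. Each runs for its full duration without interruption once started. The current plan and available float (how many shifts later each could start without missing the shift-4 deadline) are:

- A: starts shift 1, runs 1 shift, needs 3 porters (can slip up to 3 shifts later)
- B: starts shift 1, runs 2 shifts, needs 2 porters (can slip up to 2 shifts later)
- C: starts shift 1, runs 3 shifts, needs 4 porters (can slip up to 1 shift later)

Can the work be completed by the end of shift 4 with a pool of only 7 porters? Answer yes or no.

Schedule A@1, B@1, C@2: s1:5  s2:6  s3:4  s4:4 — peak 6 ≤ 7.

yes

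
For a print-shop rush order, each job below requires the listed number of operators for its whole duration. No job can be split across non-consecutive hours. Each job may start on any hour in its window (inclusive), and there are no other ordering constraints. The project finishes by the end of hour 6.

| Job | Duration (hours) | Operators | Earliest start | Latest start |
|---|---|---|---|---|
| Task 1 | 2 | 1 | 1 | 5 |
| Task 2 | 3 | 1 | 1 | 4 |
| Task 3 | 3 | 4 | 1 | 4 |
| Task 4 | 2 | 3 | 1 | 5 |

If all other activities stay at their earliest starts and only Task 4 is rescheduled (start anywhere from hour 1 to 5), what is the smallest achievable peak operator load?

6

Task 4@1: h1:9  h2:9  h3:5  h4:0  h5:0  h6:0 → peak 9
Task 4@2: h1:6  h2:9  h3:8  h4:0  h5:0  h6:0 → peak 9
Task 4@3: h1:6  h2:6  h3:8  h4:3  h5:0  h6:0 → peak 8
Task 4@4: h1:6  h2:6  h3:5  h4:3  h5:3  h6:0 → peak 6
Task 4@5: h1:6  h2:6  h3:5  h4:0  h5:3  h6:3 → peak 6
Best is Task 4@4, peak 6.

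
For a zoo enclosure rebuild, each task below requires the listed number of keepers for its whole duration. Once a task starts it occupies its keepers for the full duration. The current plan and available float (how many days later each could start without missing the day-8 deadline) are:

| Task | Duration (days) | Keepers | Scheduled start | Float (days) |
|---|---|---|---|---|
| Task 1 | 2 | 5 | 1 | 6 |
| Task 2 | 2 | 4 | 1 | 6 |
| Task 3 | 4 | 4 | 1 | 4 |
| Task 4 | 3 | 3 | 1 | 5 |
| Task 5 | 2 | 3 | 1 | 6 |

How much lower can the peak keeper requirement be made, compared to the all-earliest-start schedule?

12

Early-start peak: d1:19  d2:19  d3:7  d4:4  d5:0  d6:0  d7:0  d8:0 ⇒ 19.
Leveled (Task 1@1, Task 2@3, Task 3@5, Task 4@3, Task 5@6): d1:5  d2:5  d3:7  d4:7  d5:7  d6:7  d7:7  d8:4 ⇒ 7.
Reduction 19 − 7 = 12.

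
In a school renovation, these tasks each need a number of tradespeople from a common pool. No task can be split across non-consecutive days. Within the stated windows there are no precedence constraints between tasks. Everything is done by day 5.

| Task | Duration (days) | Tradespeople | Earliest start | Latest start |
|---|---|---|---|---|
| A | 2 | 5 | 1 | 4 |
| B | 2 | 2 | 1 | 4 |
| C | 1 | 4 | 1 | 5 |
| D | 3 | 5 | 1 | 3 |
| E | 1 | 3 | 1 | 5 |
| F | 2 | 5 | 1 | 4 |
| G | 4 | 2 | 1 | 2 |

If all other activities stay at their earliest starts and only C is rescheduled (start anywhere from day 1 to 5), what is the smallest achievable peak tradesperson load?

C@1: d1:26  d2:19  d3:7  d4:2  d5:0 → peak 26
C@2: d1:22  d2:23  d3:7  d4:2  d5:0 → peak 23
C@3: d1:22  d2:19  d3:11  d4:2  d5:0 → peak 22
C@4: d1:22  d2:19  d3:7  d4:6  d5:0 → peak 22
C@5: d1:22  d2:19  d3:7  d4:2  d5:4 → peak 22
Best is C@3, peak 22.

22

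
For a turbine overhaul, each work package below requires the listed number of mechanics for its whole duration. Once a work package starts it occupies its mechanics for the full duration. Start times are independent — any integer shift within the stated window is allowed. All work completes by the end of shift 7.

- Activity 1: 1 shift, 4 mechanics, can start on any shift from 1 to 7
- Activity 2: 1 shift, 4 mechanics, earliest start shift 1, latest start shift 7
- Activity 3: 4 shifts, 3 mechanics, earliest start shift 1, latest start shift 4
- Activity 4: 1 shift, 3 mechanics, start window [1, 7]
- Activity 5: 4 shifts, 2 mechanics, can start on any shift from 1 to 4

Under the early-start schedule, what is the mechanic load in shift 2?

5

At early start, shift 2 has: Activity 3, Activity 5.
Demand: 3 + 2 = 5.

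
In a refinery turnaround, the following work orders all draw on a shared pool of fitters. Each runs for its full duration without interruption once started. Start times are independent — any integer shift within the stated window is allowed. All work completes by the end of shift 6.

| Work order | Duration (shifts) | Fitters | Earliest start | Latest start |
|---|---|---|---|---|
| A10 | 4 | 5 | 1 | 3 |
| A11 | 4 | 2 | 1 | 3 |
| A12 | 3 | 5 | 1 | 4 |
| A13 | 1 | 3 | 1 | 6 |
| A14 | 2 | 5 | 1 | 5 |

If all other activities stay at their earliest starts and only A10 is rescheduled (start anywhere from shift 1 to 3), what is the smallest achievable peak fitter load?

A10@1: s1:20  s2:17  s3:12  s4:7  s5:0  s6:0 → peak 20
A10@2: s1:15  s2:17  s3:12  s4:7  s5:5  s6:0 → peak 17
A10@3: s1:15  s2:12  s3:12  s4:7  s5:5  s6:5 → peak 15
Best is A10@3, peak 15.

15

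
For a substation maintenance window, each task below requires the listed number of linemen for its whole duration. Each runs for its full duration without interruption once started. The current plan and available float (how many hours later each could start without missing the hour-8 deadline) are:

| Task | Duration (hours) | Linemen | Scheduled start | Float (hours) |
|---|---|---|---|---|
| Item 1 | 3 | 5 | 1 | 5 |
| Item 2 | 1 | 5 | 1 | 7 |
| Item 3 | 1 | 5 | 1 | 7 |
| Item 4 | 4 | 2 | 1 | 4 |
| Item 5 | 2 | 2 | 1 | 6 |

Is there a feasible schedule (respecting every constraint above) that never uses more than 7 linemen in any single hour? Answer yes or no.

Schedule Item 1@1, Item 2@4, Item 3@5, Item 4@1, Item 5@5: h1:7  h2:7  h3:7  h4:7  h5:7  h6:2  h7:0  h8:0 — peak 7 ≤ 7.

yes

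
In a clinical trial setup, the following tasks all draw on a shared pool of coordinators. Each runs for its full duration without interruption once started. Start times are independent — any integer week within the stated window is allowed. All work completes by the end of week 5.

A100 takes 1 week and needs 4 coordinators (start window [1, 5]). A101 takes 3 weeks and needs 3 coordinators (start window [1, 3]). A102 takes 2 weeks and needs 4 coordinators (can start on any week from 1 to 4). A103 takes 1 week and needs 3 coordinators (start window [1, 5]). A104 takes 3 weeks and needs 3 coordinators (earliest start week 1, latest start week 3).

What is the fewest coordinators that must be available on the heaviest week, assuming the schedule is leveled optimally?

Early-start (A100@1, A101@1, A102@1, A103@1, A104@1) gives peak 17: w1:17  w2:10  w3:6  w4:0  w5:0.
Shift A102→4, A103→2, A104→3.
Schedule A100@1, A101@1, A102@4, A103@2, A104@3: w1:7  w2:6  w3:6  w4:7  w5:7 — peak 7.
Total coordinator-weeks = 33 over 5 weeks ⇒ peak ≥ ⌈33/5⌉ = 7, so 7 is optimal.

7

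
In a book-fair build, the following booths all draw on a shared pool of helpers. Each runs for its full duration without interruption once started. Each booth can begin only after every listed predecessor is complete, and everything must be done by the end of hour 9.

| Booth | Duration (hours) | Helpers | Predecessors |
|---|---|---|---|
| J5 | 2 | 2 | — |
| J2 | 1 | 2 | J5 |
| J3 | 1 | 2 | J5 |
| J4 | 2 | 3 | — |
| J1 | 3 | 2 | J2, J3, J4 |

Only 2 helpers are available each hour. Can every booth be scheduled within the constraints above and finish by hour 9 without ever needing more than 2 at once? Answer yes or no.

no

Total helper-hours = 20; over 9 hours the average is 20/9 > 2, so some hour must exceed 2.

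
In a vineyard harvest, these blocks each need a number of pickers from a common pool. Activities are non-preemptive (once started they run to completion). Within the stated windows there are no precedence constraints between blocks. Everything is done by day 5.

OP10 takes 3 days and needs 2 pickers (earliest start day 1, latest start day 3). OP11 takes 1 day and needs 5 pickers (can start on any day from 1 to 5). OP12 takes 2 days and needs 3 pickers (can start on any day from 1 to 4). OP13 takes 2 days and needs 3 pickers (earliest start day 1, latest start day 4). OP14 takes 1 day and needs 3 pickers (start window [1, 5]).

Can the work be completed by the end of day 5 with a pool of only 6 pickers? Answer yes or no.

yes

Schedule OP10@1, OP11@5, OP12@1, OP13@3, OP14@4: d1:5  d2:5  d3:5  d4:6  d5:5 — peak 6 ≤ 6.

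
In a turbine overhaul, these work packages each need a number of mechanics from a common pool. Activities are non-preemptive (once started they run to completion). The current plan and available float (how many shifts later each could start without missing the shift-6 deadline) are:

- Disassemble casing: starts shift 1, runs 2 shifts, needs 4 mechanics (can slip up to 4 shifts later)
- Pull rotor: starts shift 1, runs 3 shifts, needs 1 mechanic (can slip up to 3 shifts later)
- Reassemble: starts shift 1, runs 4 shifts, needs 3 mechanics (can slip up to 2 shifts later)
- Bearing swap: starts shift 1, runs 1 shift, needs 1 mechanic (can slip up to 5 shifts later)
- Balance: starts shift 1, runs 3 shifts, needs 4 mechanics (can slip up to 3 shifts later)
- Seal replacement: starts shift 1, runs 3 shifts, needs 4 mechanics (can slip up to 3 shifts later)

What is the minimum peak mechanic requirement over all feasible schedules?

Early-start (Disassemble casing@1, Pull rotor@1, Reassemble@1, Bearing swap@1, Balance@1, Seal replacement@1) gives peak 17: s1:17  s2:16  s3:12  s4:3  s5:0  s6:0.
Shift Pull rotor→3, Reassemble→3, Bearing swap→6, Seal replacement→4.
Schedule Disassemble casing@1, Pull rotor@3, Reassemble@3, Bearing swap@6, Balance@1, Seal replacement@4: s1:8  s2:8  s3:8  s4:8  s5:8  s6:8 — peak 8.
Total mechanic-shifts = 48 over 6 shifts ⇒ peak ≥ ⌈48/6⌉ = 8, so 8 is optimal.

8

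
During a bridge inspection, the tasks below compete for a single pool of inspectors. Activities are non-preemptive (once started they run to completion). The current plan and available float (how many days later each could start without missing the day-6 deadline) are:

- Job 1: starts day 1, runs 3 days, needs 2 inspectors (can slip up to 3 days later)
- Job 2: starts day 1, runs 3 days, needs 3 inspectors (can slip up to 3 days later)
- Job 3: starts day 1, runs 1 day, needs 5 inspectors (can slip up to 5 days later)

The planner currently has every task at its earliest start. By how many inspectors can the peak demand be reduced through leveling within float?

Early-start peak: d1:10  d2:5  d3:5  d4:0  d5:0  d6:0 ⇒ 10.
Leveled (Job 1@1, Job 2@1, Job 3@4): d1:5  d2:5  d3:5  d4:5  d5:0  d6:0 ⇒ 5.
Reduction 10 − 5 = 5.

5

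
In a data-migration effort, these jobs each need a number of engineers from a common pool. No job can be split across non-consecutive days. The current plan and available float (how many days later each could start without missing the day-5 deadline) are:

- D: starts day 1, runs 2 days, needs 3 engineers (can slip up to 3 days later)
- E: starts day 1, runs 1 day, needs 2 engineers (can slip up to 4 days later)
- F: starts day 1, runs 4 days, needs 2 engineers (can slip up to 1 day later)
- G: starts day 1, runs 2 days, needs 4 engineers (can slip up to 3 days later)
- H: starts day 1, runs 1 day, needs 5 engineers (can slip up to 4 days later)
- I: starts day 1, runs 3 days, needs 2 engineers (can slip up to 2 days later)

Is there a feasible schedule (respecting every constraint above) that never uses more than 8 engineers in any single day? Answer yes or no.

Schedule D@1, E@1, F@1, G@3, H@5, I@2: d1:7  d2:7  d3:8  d4:8  d5:5 — peak 8 ≤ 8.

yes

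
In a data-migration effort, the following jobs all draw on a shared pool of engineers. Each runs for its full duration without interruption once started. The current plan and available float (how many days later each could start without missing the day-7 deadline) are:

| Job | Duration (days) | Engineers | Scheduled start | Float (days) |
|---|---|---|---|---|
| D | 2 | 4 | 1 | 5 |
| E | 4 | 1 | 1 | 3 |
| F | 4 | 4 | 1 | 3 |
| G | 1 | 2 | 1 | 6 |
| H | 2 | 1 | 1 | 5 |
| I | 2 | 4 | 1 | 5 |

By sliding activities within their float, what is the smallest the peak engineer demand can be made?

8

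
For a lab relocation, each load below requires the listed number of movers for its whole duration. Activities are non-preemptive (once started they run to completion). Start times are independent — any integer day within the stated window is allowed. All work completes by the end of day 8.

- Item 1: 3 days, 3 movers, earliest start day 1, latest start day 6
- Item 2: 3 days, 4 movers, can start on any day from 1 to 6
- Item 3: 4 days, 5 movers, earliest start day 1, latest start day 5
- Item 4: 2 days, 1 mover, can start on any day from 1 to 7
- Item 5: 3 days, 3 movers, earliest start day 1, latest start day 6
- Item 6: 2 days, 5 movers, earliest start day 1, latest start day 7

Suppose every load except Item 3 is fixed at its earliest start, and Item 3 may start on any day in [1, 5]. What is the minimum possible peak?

16

Item 3@1: d1:21  d2:21  d3:15  d4:5  d5:0  d6:0  d7:0  d8:0 → peak 21
Item 3@2: d1:16  d2:21  d3:15  d4:5  d5:5  d6:0  d7:0  d8:0 → peak 21
Item 3@3: d1:16  d2:16  d3:15  d4:5  d5:5  d6:5  d7:0  d8:0 → peak 16
Item 3@4: d1:16  d2:16  d3:10  d4:5  d5:5  d6:5  d7:5  d8:0 → peak 16
Item 3@5: d1:16  d2:16  d3:10  d4:0  d5:5  d6:5  d7:5  d8:5 → peak 16
Best is Item 3@3, peak 16.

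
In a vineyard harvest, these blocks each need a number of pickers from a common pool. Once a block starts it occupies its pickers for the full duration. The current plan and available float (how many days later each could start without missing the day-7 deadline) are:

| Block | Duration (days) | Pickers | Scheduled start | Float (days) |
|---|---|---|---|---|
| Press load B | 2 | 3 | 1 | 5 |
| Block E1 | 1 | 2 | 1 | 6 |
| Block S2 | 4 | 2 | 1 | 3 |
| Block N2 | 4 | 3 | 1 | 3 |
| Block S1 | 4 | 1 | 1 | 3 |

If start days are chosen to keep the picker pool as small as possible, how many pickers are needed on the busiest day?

Early-start (Press load B@1, Block E1@1, Block S2@1, Block N2@1, Block S1@1) gives peak 11: d1:11  d2:9  d3:6  d4:6  d5:0  d6:0  d7:0.
Shift Block S2→2, Block N2→3.
Schedule Press load B@1, Block E1@1, Block S2@2, Block N2@3, Block S1@1: d1:6  d2:6  d3:6  d4:6  d5:5  d6:3  d7:0 — peak 6.

6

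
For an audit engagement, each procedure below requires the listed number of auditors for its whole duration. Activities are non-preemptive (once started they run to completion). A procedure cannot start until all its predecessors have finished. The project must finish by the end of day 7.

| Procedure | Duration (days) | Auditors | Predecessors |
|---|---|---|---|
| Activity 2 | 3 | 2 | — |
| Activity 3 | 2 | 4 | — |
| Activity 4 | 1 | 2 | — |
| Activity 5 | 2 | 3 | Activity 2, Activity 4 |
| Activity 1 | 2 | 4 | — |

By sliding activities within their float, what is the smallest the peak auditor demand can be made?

6

Early-start (Activity 2@1, Activity 3@1, Activity 4@1, Activity 5@4, Activity 1@1) gives peak 12: d1:12  d2:10  d3:2  d4:3  d5:3  d6:0  d7:0.
Shift Activity 4→3, Activity 1→6.
Schedule Activity 2@1, Activity 3@1, Activity 4@3, Activity 5@4, Activity 1@6: d1:6  d2:6  d3:4  d4:3  d5:3  d6:4  d7:4 — peak 6.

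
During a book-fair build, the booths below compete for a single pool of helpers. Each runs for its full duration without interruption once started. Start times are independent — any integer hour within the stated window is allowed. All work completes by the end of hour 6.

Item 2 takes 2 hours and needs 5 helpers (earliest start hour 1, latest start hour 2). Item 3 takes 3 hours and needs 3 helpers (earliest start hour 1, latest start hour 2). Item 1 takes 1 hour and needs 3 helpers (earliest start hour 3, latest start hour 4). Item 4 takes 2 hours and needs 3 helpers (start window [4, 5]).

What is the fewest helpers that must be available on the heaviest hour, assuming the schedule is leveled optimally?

8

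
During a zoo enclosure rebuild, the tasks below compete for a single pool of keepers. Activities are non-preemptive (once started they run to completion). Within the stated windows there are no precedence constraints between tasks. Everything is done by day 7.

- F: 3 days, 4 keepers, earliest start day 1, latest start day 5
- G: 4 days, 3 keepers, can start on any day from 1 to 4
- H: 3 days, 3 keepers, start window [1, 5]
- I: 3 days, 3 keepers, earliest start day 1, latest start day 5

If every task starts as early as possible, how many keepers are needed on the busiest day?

13

Early-start schedule: F@1, G@1, H@1, I@1.
Load per day: day 1: 13, day 2: 13, day 3: 13, day 4: 3, day 5: 0, day 6: 0, day 7: 0.
Peak is 13.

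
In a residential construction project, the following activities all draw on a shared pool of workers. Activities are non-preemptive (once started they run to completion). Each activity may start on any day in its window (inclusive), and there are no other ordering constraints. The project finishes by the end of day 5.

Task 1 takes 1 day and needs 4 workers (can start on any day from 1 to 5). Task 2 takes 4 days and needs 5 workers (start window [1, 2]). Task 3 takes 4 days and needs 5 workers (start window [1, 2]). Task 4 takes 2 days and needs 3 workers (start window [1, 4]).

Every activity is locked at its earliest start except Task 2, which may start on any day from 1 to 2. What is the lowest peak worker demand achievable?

13

Task 2@1: d1:17  d2:13  d3:10  d4:10  d5:0 → peak 17
Task 2@2: d1:12  d2:13  d3:10  d4:10  d5:5 → peak 13
Best is Task 2@2, peak 13.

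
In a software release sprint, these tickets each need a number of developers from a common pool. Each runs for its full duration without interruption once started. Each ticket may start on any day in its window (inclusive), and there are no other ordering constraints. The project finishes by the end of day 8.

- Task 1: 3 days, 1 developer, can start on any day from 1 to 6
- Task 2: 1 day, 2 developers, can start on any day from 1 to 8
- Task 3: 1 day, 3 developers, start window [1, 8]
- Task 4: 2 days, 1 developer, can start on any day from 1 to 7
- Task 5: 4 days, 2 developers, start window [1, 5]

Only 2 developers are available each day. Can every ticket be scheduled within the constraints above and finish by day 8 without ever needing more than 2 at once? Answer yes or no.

no

Total developer-days = 18; over 8 days the average is 18/8 > 2, so some day must exceed 2.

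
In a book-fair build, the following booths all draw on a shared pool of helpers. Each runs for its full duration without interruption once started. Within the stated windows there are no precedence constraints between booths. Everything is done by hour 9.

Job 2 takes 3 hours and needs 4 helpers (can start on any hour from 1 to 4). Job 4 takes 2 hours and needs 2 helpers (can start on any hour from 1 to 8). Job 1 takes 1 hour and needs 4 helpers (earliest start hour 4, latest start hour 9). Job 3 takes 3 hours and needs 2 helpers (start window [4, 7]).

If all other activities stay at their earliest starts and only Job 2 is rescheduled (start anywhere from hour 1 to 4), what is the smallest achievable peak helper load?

6

Job 2@1: h1:6  h2:6  h3:4  h4:6  h5:2  h6:2  h7:0  h8:0  h9:0 → peak 6
Job 2@2: h1:2  h2:6  h3:4  h4:10  h5:2  h6:2  h7:0  h8:0  h9:0 → peak 10
Job 2@3: h1:2  h2:2  h3:4  h4:10  h5:6  h6:2  h7:0  h8:0  h9:0 → peak 10
Job 2@4: h1:2  h2:2  h3:0  h4:10  h5:6  h6:6  h7:0  h8:0  h9:0 → peak 10
Best is Job 2@1, peak 6.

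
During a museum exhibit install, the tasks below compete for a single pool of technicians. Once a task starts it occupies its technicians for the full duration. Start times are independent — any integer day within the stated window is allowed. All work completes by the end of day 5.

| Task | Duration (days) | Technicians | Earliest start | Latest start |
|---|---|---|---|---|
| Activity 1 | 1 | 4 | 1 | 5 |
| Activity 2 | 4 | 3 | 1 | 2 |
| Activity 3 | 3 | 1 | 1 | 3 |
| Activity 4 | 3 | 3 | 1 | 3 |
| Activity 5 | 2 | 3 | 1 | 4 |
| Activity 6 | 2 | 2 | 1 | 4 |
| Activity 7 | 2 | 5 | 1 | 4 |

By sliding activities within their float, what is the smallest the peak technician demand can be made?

Early-start (Activity 1@1, Activity 2@1, Activity 3@1, Activity 4@1, Activity 5@1, Activity 6@1, Activity 7@1) gives peak 21: d1:21  d2:17  d3:7  d4:3  d5:0.
Shift Activity 2→2, Activity 5→2, Activity 6→4, Activity 7→4.
Schedule Activity 1@1, Activity 2@2, Activity 3@1, Activity 4@1, Activity 5@2, Activity 6@4, Activity 7@4: d1:8  d2:10  d3:10  d4:10  d5:10 — peak 10.
Total technician-days = 48 over 5 days ⇒ peak ≥ ⌈48/5⌉ = 10, so 10 is optimal.

10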